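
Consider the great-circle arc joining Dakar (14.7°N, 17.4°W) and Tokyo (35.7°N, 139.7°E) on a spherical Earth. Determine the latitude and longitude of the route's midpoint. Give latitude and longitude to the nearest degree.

≈ 65°N, 38°E

From cos δ = sin φ₁ sin φ₂ + cos φ₁ cos φ₂ cos Δλ, the central angle is δ ≈ 2.184 rad (125.1°).
Interpolate at f = 1/2 with slerp weights a = sin((1−f)δ)/sin δ ≈ 1.085, b = sin(fδ)/sin δ ≈ 1.085.
p = a·p₁ + b·p₂ ≈ (0.330, 0.256, 0.909); φ = arcsin(p_z) ≈ 65.33°, λ = atan2(p_y, p_x) ≈ 37.85°.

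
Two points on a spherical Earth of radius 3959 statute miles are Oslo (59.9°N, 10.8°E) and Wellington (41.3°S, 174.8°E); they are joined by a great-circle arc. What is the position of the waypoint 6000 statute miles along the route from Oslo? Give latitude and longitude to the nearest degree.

Write both endpoints as unit vectors p₁, p₂ with components (cos φ cos λ, cos φ sin λ, sin φ).
The central angle between the endpoints is δ = arccos(p₁·p₂) ≈ 2.774 rad (158.9°). The total great-circle distance is δ·R ≈ 2.774 × 3959 ≈ 10982 mi, so the target fraction is f = 6000/10982 ≈ 0.546.
Interpolate at f ≈ 0.546 with slerp weights a = sin((1−f)δ)/sin δ ≈ 2.648, b = sin(fδ)/sin δ ≈ 2.778.
p = a·p₁ + b·p₂ ≈ (-0.774, 0.438, 0.457); φ = arcsin(p_z) ≈ 27.20°, λ = atan2(p_y, p_x) ≈ 150.50°.

≈ 27°N, 151°E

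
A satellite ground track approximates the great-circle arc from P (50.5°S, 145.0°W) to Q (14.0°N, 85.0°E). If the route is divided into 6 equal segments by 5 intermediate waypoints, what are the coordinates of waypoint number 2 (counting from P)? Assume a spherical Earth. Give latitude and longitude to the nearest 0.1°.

The haversine formula gives a central angle δ ≈ 2.194 rad (125.7°) between the endpoints.
Interpolate at f = 2/6 with slerp weights a = sin((1−f)δ)/sin δ ≈ 1.224, b = sin(fδ)/sin δ ≈ 0.822.
p = a·p₁ + b·p₂ ≈ (-0.568, 0.348, -0.746); φ = arcsin(p_z) ≈ -48.21°, λ = atan2(p_y, p_x) ≈ 148.50°.

≈ (48.2°S, 148.5°E)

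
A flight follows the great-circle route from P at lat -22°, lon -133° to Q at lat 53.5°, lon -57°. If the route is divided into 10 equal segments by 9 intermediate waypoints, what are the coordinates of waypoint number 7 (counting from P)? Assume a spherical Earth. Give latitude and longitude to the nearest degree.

Convert each endpoint to a unit vector on the sphere (x = cos φ cos λ, y = cos φ sin λ, z = sin φ).
The central angle between the endpoints is δ = arccos(p₁·p₂) ≈ 1.739 rad (99.7°).
Interpolate at f = 7/10 with slerp weights a = sin((1−f)δ)/sin δ ≈ 0.506, b = sin(fδ)/sin δ ≈ 0.952.
p = a·p₁ + b·p₂ ≈ (-0.011, -0.818, 0.576); φ = arcsin(p_z) ≈ 35.15°, λ = atan2(p_y, p_x) ≈ -90.80°.

≈ lat 35°, lon -91°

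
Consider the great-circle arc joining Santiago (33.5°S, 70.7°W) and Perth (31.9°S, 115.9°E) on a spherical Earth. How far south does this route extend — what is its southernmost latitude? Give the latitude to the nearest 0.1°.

The great circle lies in the plane with unit normal n̂ = (p₁ × p₂)/|p₁ × p₂|.
Here n̂_z ≈ -0.089; the vertex latitude is φ_max = arccos|n̂_z| ≈ 84.9°.
Check via Clairaut: cos φ_max = |cos φ₁| · sin C = cos(33.5°)·sin(173.9°) ≈ 0.089, again giving ≈ 84.9°.

≈ 84.9°S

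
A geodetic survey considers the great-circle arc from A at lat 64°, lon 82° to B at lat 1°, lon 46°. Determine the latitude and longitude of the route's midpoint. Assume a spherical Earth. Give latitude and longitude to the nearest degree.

≈ lat 34°, lon 57°

Write both endpoints as unit vectors p₁, p₂ with components (cos φ cos λ, cos φ sin λ, sin φ).
The central angle between the endpoints is δ = arccos(p₁·p₂) ≈ 1.191 rad (68.3°).
Interpolate at f = 1/2 with slerp weights a = sin((1−f)δ)/sin δ ≈ 0.604, b = sin(fδ)/sin δ ≈ 0.604.
p = a·p₁ + b·p₂ ≈ (0.456, 0.697, 0.553); φ = arcsin(p_z) ≈ 33.61°, λ = atan2(p_y, p_x) ≈ 56.77°.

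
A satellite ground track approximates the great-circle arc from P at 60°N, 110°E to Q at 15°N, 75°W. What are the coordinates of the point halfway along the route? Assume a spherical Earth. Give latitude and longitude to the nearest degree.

≈ 67°N, 80°W

Write both endpoints as unit vectors p₁, p₂ with components (cos φ cos λ, cos φ sin λ, sin φ).
The central angle between the endpoints is δ = arccos(p₁·p₂) ≈ 1.831 rad (104.9°).
Interpolate at f = 1/2 with slerp weights a = sin((1−f)δ)/sin δ ≈ 0.820, b = sin(fδ)/sin δ ≈ 0.820.
p = a·p₁ + b·p₂ ≈ (0.065, -0.380, 0.923); φ = arcsin(p_z) ≈ 67.33°, λ = atan2(p_y, p_x) ≈ -80.32°.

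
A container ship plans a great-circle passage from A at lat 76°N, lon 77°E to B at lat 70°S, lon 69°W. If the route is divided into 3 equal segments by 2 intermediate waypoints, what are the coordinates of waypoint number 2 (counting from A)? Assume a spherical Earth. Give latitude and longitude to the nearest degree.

≈ lat 18°S, lon 32°W

Write both endpoints as unit vectors p₁, p₂ with components (cos φ cos λ, cos φ sin λ, sin φ).
The central angle between the endpoints is δ = arccos(p₁·p₂) ≈ 2.943 rad (168.6°).
Interpolate at f = 2/3 with slerp weights a = sin((1−f)δ)/sin δ ≈ 4.216, b = sin(fδ)/sin δ ≈ 4.689.
p = a·p₁ + b·p₂ ≈ (0.804, -0.504, -0.316); φ = arcsin(p_z) ≈ -18.41°, λ = atan2(p_y, p_x) ≈ -32.05°.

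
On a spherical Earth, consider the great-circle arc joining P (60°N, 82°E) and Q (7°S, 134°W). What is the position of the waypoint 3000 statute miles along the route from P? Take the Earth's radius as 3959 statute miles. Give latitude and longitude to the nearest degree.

≈ (62°N, 179°W)

Convert each endpoint to a unit vector on the sphere (x = cos φ cos λ, y = cos φ sin λ, z = sin φ).
The central angle between the endpoints is δ = arccos(p₁·p₂) ≈ 2.103 rad (120.5°). The total great-circle distance is δ·R ≈ 2.103 × 3959 ≈ 8324 mi, so the target fraction is f = 3000/8324 ≈ 0.360.
Interpolate at f ≈ 0.360 with slerp weights a = sin((1−f)δ)/sin δ ≈ 1.131, b = sin(fδ)/sin δ ≈ 0.797.
p = a·p₁ + b·p₂ ≈ (-0.471, -0.009, 0.882); φ = arcsin(p_z) ≈ 61.89°, λ = atan2(p_y, p_x) ≈ -178.85°.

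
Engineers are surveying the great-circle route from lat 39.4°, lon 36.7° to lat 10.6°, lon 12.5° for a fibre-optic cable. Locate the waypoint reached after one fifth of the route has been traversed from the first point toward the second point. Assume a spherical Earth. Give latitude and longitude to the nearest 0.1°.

≈ lat 34.0°, lon 30.8°

From cos δ = sin φ₁ sin φ₂ + cos φ₁ cos φ₂ cos Δλ, the central angle is δ ≈ 0.627 rad (35.9°).
Interpolate at f = 1/5 with slerp weights a = sin((1−f)δ)/sin δ ≈ 0.820, b = sin(fδ)/sin δ ≈ 0.213.
p = a·p₁ + b·p₂ ≈ (0.712, 0.424, 0.559); φ = arcsin(p_z) ≈ 34.01°, λ = atan2(p_y, p_x) ≈ 30.75°.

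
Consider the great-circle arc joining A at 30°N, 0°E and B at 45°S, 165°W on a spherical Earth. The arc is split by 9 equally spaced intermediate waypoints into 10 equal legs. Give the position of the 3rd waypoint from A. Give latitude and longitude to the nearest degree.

≈ 12°S, 25°W

Write both endpoints as unit vectors p₁, p₂ with components (cos φ cos λ, cos φ sin λ, sin φ).
The central angle between the endpoints is δ = arccos(p₁·p₂) ≈ 2.809 rad (160.9°).
Interpolate at f = 3/10 with slerp weights a = sin((1−f)δ)/sin δ ≈ 2.823, b = sin(fδ)/sin δ ≈ 2.283.
p = a·p₁ + b·p₂ ≈ (0.886, -0.418, -0.203); φ = arcsin(p_z) ≈ -11.70°, λ = atan2(p_y, p_x) ≈ -25.26°.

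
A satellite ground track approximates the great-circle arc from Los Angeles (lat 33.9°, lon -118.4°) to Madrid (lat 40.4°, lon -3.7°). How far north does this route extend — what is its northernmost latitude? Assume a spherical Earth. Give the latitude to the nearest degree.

The great circle lies in the plane with unit normal n̂ = (p₁ × p₂)/|p₁ × p₂|.
Here n̂_z ≈ +0.577; the vertex latitude is φ_max = arccos|n̂_z| ≈ 54.8°.

≈ 55°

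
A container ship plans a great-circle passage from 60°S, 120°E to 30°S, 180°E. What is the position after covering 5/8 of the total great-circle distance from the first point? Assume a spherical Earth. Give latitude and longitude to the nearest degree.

≈ 44°S, 165°E

The haversine formula gives a central angle δ ≈ 0.864 rad (49.5°) between the endpoints.
Interpolate at f = 5/8 with slerp weights a = sin((1−f)δ)/sin δ ≈ 0.419, b = sin(fδ)/sin δ ≈ 0.676.
p = a·p₁ + b·p₂ ≈ (-0.690, 0.181, -0.701); φ = arcsin(p_z) ≈ -44.47°, λ = atan2(p_y, p_x) ≈ 165.28°.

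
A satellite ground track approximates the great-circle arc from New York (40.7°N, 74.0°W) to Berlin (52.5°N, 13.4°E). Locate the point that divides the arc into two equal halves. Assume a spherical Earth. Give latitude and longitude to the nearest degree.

≈ 55°N, 36°W

Write both endpoints as unit vectors p₁, p₂ with components (cos φ cos λ, cos φ sin λ, sin φ).
The central angle between the endpoints is δ = arccos(p₁·p₂) ≈ 1.002 rad (57.4°).
Interpolate at f = 1/2 with slerp weights a = sin((1−f)δ)/sin δ ≈ 0.570, b = sin(fδ)/sin δ ≈ 0.570.
p = a·p₁ + b·p₂ ≈ (0.457, -0.335, 0.824); φ = arcsin(p_z) ≈ 55.50°, λ = atan2(p_y, p_x) ≈ -36.26°.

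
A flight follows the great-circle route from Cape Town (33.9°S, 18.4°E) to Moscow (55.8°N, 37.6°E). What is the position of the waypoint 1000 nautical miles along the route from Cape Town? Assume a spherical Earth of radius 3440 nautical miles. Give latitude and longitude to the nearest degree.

≈ 17°S, 22°E

From cos δ = sin φ₁ sin φ₂ + cos φ₁ cos φ₂ cos Δλ, the central angle is δ ≈ 1.592 rad (91.2°). The total great-circle distance is δ·R ≈ 1.592 × 3440 ≈ 5475 nmi, so the target fraction is f = 1000/5475 ≈ 0.183.
Interpolate at f ≈ 0.183 with slerp weights a = sin((1−f)δ)/sin δ ≈ 0.964, b = sin(fδ)/sin δ ≈ 0.287.
p = a·p₁ + b·p₂ ≈ (0.887, 0.351, -0.301); φ = arcsin(p_z) ≈ -17.49°, λ = atan2(p_y, p_x) ≈ 21.59°.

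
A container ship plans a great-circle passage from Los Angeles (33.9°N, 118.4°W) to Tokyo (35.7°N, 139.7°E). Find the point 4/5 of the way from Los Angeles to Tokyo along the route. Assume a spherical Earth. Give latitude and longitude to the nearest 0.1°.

Write both endpoints as unit vectors p₁, p₂ with components (cos φ cos λ, cos φ sin λ, sin φ).
The central angle between the endpoints is δ = arccos(p₁·p₂) ≈ 1.383 rad (79.3°).
Interpolate at f = 4/5 with slerp weights a = sin((1−f)δ)/sin δ ≈ 0.278, b = sin(fδ)/sin δ ≈ 0.910.
p = a·p₁ + b·p₂ ≈ (-0.673, 0.275, 0.686); φ = arcsin(p_z) ≈ 43.33°, λ = atan2(p_y, p_x) ≈ 157.78°.

≈ (43.3°N, 157.8°E)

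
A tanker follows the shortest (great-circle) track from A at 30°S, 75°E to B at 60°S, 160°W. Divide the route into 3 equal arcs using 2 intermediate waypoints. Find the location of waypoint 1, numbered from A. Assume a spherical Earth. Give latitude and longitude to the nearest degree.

≈ 53°S, 93°E

Convert each endpoint to a unit vector on the sphere (x = cos φ cos λ, y = cos φ sin λ, z = sin φ).
The central angle between the endpoints is δ = arccos(p₁·p₂) ≈ 1.385 rad (79.4°).
Interpolate at f = 1/3 with slerp weights a = sin((1−f)δ)/sin δ ≈ 0.812, b = sin(fδ)/sin δ ≈ 0.453.
p = a·p₁ + b·p₂ ≈ (-0.031, 0.601, -0.798); φ = arcsin(p_z) ≈ -52.97°, λ = atan2(p_y, p_x) ≈ 92.96°.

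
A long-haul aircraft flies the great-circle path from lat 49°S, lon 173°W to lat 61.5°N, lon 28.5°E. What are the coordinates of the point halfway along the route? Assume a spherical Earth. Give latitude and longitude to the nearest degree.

≈ lat 24°N, lon 147°E

Convert each endpoint to a unit vector on the sphere (x = cos φ cos λ, y = cos φ sin λ, z = sin φ).
The central angle between the endpoints is δ = arccos(p₁·p₂) ≈ 2.839 rad (162.7°).
Interpolate at f = 1/2 with slerp weights a = sin((1−f)δ)/sin δ ≈ 3.315, b = sin(fδ)/sin δ ≈ 3.315.
p = a·p₁ + b·p₂ ≈ (-0.769, 0.490, 0.411); φ = arcsin(p_z) ≈ 24.30°, λ = atan2(p_y, p_x) ≈ 147.49°.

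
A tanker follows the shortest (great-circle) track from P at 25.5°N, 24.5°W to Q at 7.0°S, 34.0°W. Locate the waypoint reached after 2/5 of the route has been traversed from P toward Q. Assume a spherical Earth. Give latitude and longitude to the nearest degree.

≈ 13°N, 29°W

Write both endpoints as unit vectors p₁, p₂ with components (cos φ cos λ, cos φ sin λ, sin φ).
The central angle between the endpoints is δ = arccos(p₁·p₂) ≈ 0.590 rad (33.8°).
Interpolate at f = 2/5 with slerp weights a = sin((1−f)δ)/sin δ ≈ 0.623, b = sin(fδ)/sin δ ≈ 0.420.
p = a·p₁ + b·p₂ ≈ (0.858, -0.466, 0.217); φ = arcsin(p_z) ≈ 12.53°, λ = atan2(p_y, p_x) ≈ -28.54°.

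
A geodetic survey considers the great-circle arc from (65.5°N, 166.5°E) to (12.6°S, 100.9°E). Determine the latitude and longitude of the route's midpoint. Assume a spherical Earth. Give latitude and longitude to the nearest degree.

≈ (30°N, 119°E)

Convert each endpoint to a unit vector on the sphere (x = cos φ cos λ, y = cos φ sin λ, z = sin φ).
The central angle between the endpoints is δ = arccos(p₁·p₂) ≈ 1.602 rad (91.8°).
Interpolate at f = 1/2 with slerp weights a = sin((1−f)δ)/sin δ ≈ 0.718, b = sin(fδ)/sin δ ≈ 0.718.
p = a·p₁ + b·p₂ ≈ (-0.422, 0.758, 0.497); φ = arcsin(p_z) ≈ 29.80°, λ = atan2(p_y, p_x) ≈ 119.12°.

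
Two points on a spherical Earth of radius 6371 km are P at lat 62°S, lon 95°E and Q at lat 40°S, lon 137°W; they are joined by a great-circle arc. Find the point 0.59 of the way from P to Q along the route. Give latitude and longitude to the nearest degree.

≈ lat 64°S, lon 163°W

Write both endpoints as unit vectors p₁, p₂ with components (cos φ cos λ, cos φ sin λ, sin φ).
The central angle between the endpoints is δ = arccos(p₁·p₂) ≈ 1.217 rad (69.7°).
Interpolate at f = 0.59 with slerp weights a = sin((1−f)δ)/sin δ ≈ 0.510, b = sin(fδ)/sin δ ≈ 0.701.
p = a·p₁ + b·p₂ ≈ (-0.414, -0.128, -0.901); φ = arcsin(p_z) ≈ -64.33°, λ = atan2(p_y, p_x) ≈ -162.83°.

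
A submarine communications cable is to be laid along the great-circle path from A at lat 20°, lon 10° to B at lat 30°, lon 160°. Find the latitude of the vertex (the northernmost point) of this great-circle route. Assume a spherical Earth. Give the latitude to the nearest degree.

The great circle lies in the plane with unit normal n̂ = (p₁ × p₂)/|p₁ × p₂|.
Here n̂_z ≈ +0.481; the vertex latitude is φ_max = arccos|n̂_z| ≈ 61.2°.

≈ 61°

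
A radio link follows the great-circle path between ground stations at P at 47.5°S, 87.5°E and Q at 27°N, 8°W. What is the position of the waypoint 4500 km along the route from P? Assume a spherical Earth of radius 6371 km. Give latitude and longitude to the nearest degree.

The haversine formula gives a central angle δ ≈ 1.974 rad (113.1°) between the endpoints. The total great-circle distance is δ·R ≈ 1.974 × 6371 ≈ 12577 km, so the target fraction is f = 4500/12577 ≈ 0.358.
Interpolate at f ≈ 0.358 with slerp weights a = sin((1−f)δ)/sin δ ≈ 1.038, b = sin(fδ)/sin δ ≈ 0.706.
p = a·p₁ + b·p₂ ≈ (0.653, 0.613, -0.445); φ = arcsin(p_z) ≈ -26.40°, λ = atan2(p_y, p_x) ≈ 43.18°.

≈ 26°S, 43°E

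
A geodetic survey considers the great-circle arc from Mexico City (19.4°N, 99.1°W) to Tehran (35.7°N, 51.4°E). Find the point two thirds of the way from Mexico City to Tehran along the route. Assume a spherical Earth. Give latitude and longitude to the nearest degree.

≈ (63°N, 4°E)

Write both endpoints as unit vectors p₁, p₂ with components (cos φ cos λ, cos φ sin λ, sin φ).
The central angle between the endpoints is δ = arccos(p₁·p₂) ≈ 2.063 rad (118.2°).
Interpolate at f = 2/3 with slerp weights a = sin((1−f)δ)/sin δ ≈ 0.720, b = sin(fδ)/sin δ ≈ 1.113.
p = a·p₁ + b·p₂ ≈ (0.457, 0.036, 0.889); φ = arcsin(p_z) ≈ 62.74°, λ = atan2(p_y, p_x) ≈ 4.46°.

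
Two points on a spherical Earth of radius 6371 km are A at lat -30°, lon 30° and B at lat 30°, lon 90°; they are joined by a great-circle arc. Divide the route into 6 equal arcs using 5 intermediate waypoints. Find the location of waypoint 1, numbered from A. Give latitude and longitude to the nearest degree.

Convert each endpoint to a unit vector on the sphere (x = cos φ cos λ, y = cos φ sin λ, z = sin φ).
The central angle between the endpoints is δ = arccos(p₁·p₂) ≈ 1.445 rad (82.8°).
Interpolate at f = 1/6 with slerp weights a = sin((1−f)δ)/sin δ ≈ 0.941, b = sin(fδ)/sin δ ≈ 0.240.
p = a·p₁ + b·p₂ ≈ (0.706, 0.616, -0.350); φ = arcsin(p_z) ≈ -20.51°, λ = atan2(p_y, p_x) ≈ 41.10°.

≈ lat -21°, lon 41°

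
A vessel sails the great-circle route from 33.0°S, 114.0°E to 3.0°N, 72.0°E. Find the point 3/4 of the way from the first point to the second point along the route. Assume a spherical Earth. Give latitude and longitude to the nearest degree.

From cos δ = sin φ₁ sin φ₂ + cos φ₁ cos φ₂ cos Δλ, the central angle is δ ≈ 0.935 rad (53.6°).
Interpolate at f = 3/4 with slerp weights a = sin((1−f)δ)/sin δ ≈ 0.288, b = sin(fδ)/sin δ ≈ 0.802.
p = a·p₁ + b·p₂ ≈ (0.149, 0.982, -0.115); φ = arcsin(p_z) ≈ -6.59°, λ = atan2(p_y, p_x) ≈ 81.36°.

≈ 7°S, 81°E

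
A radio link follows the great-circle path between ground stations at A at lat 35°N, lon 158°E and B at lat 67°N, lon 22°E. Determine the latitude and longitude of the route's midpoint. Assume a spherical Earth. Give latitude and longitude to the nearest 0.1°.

The haversine formula gives a central angle δ ≈ 1.268 rad (72.7°) between the endpoints.
Interpolate at f = 1/2 with slerp weights a = sin((1−f)δ)/sin δ ≈ 0.621, b = sin(fδ)/sin δ ≈ 0.621.
p = a·p₁ + b·p₂ ≈ (-0.247, 0.281, 0.927); φ = arcsin(p_z) ≈ 68.03°, λ = atan2(p_y, p_x) ≈ 131.23°.

≈ lat 68.0°N, lon 131.2°E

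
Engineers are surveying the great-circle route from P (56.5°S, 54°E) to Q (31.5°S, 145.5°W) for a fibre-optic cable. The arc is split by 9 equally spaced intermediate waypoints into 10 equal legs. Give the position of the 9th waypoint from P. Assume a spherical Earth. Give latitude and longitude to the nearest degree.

≈ (40°S, 148°W)

The haversine formula gives a central angle δ ≈ 1.579 rad (90.5°) between the endpoints.
Interpolate at f = 9/10 with slerp weights a = sin((1−f)δ)/sin δ ≈ 0.157, b = sin(fδ)/sin δ ≈ 0.989.
p = a·p₁ + b·p₂ ≈ (-0.644, -0.407, -0.648); φ = arcsin(p_z) ≈ -40.37°, λ = atan2(p_y, p_x) ≈ -147.68°.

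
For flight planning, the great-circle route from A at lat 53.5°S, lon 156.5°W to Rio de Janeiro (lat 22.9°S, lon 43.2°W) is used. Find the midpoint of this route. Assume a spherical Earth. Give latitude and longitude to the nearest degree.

≈ lat 54°S, lon 82°W

Convert each endpoint to a unit vector on the sphere (x = cos φ cos λ, y = cos φ sin λ, z = sin φ).
The central angle between the endpoints is δ = arccos(p₁·p₂) ≈ 1.475 rad (84.5°).
Interpolate at f = 1/2 with slerp weights a = sin((1−f)δ)/sin δ ≈ 0.675, b = sin(fδ)/sin δ ≈ 0.675.
p = a·p₁ + b·p₂ ≈ (0.085, -0.586, -0.806); φ = arcsin(p_z) ≈ -53.68°, λ = atan2(p_y, p_x) ≈ -81.74°.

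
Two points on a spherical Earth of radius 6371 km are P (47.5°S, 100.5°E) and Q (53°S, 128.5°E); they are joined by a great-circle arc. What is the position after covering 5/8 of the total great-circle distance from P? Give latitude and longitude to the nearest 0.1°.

≈ (51.7°S, 117.3°E)

Convert each endpoint to a unit vector on the sphere (x = cos φ cos λ, y = cos φ sin λ, z = sin φ).
The central angle between the endpoints is δ = arccos(p₁·p₂) ≈ 0.325 rad (18.6°).
Interpolate at f = 5/8 with slerp weights a = sin((1−f)δ)/sin δ ≈ 0.381, b = sin(fδ)/sin δ ≈ 0.632.
p = a·p₁ + b·p₂ ≈ (-0.284, 0.550, -0.785); φ = arcsin(p_z) ≈ -51.74°, λ = atan2(p_y, p_x) ≈ 117.25°.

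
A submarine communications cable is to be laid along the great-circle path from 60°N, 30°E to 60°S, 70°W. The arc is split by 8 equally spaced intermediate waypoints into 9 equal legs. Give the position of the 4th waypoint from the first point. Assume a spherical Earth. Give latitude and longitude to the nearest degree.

The haversine formula gives a central angle δ ≈ 2.487 rad (142.5°) between the endpoints.
Interpolate at f = 4/9 with slerp weights a = sin((1−f)δ)/sin δ ≈ 1.614, b = sin(fδ)/sin δ ≈ 1.468.
p = a·p₁ + b·p₂ ≈ (0.950, -0.286, 0.126); φ = arcsin(p_z) ≈ 7.24°, λ = atan2(p_y, p_x) ≈ -16.78°.

≈ 7°N, 17°W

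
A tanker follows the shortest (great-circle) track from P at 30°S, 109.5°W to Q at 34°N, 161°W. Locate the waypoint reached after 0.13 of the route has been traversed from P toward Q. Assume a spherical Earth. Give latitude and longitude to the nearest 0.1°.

Write both endpoints as unit vectors p₁, p₂ with components (cos φ cos λ, cos φ sin λ, sin φ).
The central angle between the endpoints is δ = arccos(p₁·p₂) ≈ 1.403 rad (80.4°).
Interpolate at f = 0.13 with slerp weights a = sin((1−f)δ)/sin δ ≈ 0.953, b = sin(fδ)/sin δ ≈ 0.184.
p = a·p₁ + b·p₂ ≈ (-0.420, -0.827, -0.373); φ = arcsin(p_z) ≈ -21.93°, λ = atan2(p_y, p_x) ≈ -116.89°.

≈ 21.9°S, 116.9°W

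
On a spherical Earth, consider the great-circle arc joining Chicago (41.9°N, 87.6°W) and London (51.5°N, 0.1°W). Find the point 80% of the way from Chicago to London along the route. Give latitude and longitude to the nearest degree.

Write both endpoints as unit vectors p₁, p₂ with components (cos φ cos λ, cos φ sin λ, sin φ).
The central angle between the endpoints is δ = arccos(p₁·p₂) ≈ 0.997 rad (57.1°).
Interpolate at f = 0.80 with slerp weights a = sin((1−f)δ)/sin δ ≈ 0.236, b = sin(fδ)/sin δ ≈ 0.852.
p = a·p₁ + b·p₂ ≈ (0.538, -0.176, 0.824); φ = arcsin(p_z) ≈ 55.53°, λ = atan2(p_y, p_x) ≈ -18.15°.

≈ 56°N, 18°W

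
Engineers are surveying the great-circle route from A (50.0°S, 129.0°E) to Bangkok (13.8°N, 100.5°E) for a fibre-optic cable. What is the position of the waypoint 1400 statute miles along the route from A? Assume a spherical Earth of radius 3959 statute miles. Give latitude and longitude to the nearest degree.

≈ (32°S, 117°E)

Write both endpoints as unit vectors p₁, p₂ with components (cos φ cos λ, cos φ sin λ, sin φ).
The central angle between the endpoints is δ = arccos(p₁·p₂) ≈ 1.196 rad (68.5°). The total great-circle distance is δ·R ≈ 1.196 × 3959 ≈ 4736 mi, so the target fraction is f = 1400/4736 ≈ 0.296.
Interpolate at f ≈ 0.296 with slerp weights a = sin((1−f)δ)/sin δ ≈ 0.802, b = sin(fδ)/sin δ ≈ 0.372.
p = a·p₁ + b·p₂ ≈ (-0.390, 0.756, -0.526); φ = arcsin(p_z) ≈ -31.71°, λ = atan2(p_y, p_x) ≈ 117.31°.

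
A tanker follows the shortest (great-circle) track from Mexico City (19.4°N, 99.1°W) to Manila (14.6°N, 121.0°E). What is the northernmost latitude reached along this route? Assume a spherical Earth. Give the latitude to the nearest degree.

The great circle lies in the plane with unit normal n̂ = (p₁ × p₂)/|p₁ × p₂|.
Here n̂_z ≈ -0.745; the vertex latitude is φ_max = arccos|n̂_z| ≈ 41.8°.
Check via Clairaut: cos φ_max = |cos φ₁| · sin C = cos(19.4°)·sin(52.2°) ≈ 0.745, again giving ≈ 41.8°.

≈ 42°N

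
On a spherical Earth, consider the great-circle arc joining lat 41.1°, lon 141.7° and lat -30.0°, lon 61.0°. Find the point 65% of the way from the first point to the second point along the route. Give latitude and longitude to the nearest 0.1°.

≈ lat -4.3°, lon 87.7°

Write both endpoints as unit vectors p₁, p₂ with components (cos φ cos λ, cos φ sin λ, sin φ).
The central angle between the endpoints is δ = arccos(p₁·p₂) ≈ 1.796 rad (102.9°).
Interpolate at f = 0.65 with slerp weights a = sin((1−f)δ)/sin δ ≈ 0.603, b = sin(fδ)/sin δ ≈ 0.944.
p = a·p₁ + b·p₂ ≈ (0.039, 0.996, -0.075); φ = arcsin(p_z) ≈ -4.31°, λ = atan2(p_y, p_x) ≈ 87.73°.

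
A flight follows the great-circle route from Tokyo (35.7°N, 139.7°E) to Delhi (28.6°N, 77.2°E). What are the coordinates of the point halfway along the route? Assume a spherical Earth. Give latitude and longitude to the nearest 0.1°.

The haversine formula gives a central angle δ ≈ 0.917 rad (52.5°) between the endpoints.
Interpolate at f = 1/2 with slerp weights a = sin((1−f)δ)/sin δ ≈ 0.558, b = sin(fδ)/sin δ ≈ 0.558.
p = a·p₁ + b·p₂ ≈ (-0.237, 0.770, 0.592); φ = arcsin(p_z) ≈ 36.31°, λ = atan2(p_y, p_x) ≈ 107.09°.

≈ 36.3°N, 107.1°E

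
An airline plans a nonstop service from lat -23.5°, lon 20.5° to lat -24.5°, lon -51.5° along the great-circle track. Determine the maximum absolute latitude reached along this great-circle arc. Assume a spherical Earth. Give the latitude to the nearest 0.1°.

≈ -28.8°

The great circle lies in the plane with unit normal n̂ = (p₁ × p₂)/|p₁ × p₂|.
Here n̂_z ≈ -0.876; the vertex latitude is φ_max = arccos|n̂_z| ≈ 28.8°.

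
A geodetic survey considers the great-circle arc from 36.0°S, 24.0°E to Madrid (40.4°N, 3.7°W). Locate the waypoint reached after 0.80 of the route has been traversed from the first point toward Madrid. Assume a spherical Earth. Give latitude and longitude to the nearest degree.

≈ 25°N, 3°E

Write both endpoints as unit vectors p₁, p₂ with components (cos φ cos λ, cos φ sin λ, sin φ).
The central angle between the endpoints is δ = arccos(p₁·p₂) ≈ 1.406 rad (80.5°).
Interpolate at f = 0.80 with slerp weights a = sin((1−f)δ)/sin δ ≈ 0.281, b = sin(fδ)/sin δ ≈ 0.914.
p = a·p₁ + b·p₂ ≈ (0.903, 0.048, 0.427); φ = arcsin(p_z) ≈ 25.30°, λ = atan2(p_y, p_x) ≈ 3.02°.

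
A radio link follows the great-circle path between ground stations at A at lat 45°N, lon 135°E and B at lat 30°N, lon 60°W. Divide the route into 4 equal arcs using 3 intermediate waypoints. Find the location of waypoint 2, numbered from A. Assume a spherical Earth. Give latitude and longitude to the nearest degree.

Write both endpoints as unit vectors p₁, p₂ with components (cos φ cos λ, cos φ sin λ, sin φ).
The central angle between the endpoints is δ = arccos(p₁·p₂) ≈ 1.811 rad (103.8°).
Interpolate at f = 2/4 with slerp weights a = sin((1−f)δ)/sin δ ≈ 0.810, b = sin(fδ)/sin δ ≈ 0.810.
p = a·p₁ + b·p₂ ≈ (-0.054, -0.203, 0.978); φ = arcsin(p_z) ≈ 77.90°, λ = atan2(p_y, p_x) ≈ -105.00°.

≈ lat 78°N, lon 105°W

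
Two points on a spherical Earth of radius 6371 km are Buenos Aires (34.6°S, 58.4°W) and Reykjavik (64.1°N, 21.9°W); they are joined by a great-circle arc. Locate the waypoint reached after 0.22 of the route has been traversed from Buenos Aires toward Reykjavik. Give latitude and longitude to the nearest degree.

≈ 13°S, 52°W

Write both endpoints as unit vectors p₁, p₂ with components (cos φ cos λ, cos φ sin λ, sin φ).
The central angle between the endpoints is δ = arccos(p₁·p₂) ≈ 1.794 rad (102.8°).
Interpolate at f = 0.22 with slerp weights a = sin((1−f)δ)/sin δ ≈ 1.011, b = sin(fδ)/sin δ ≈ 0.394.
p = a·p₁ + b·p₂ ≈ (0.596, -0.773, -0.219); φ = arcsin(p_z) ≈ -12.65°, λ = atan2(p_y, p_x) ≈ -52.37°.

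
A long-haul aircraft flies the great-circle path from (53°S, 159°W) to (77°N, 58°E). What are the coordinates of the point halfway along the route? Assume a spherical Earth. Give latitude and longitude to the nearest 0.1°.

Write both endpoints as unit vectors p₁, p₂ with components (cos φ cos λ, cos φ sin λ, sin φ).
The central angle between the endpoints is δ = arccos(p₁·p₂) ≈ 2.660 rad (152.4°).
Interpolate at f = 1/2 with slerp weights a = sin((1−f)δ)/sin δ ≈ 2.097, b = sin(fδ)/sin δ ≈ 2.097.
p = a·p₁ + b·p₂ ≈ (-0.928, -0.052, 0.368); φ = arcsin(p_z) ≈ 21.62°, λ = atan2(p_y, p_x) ≈ -176.78°.

≈ (21.6°N, 176.8°W)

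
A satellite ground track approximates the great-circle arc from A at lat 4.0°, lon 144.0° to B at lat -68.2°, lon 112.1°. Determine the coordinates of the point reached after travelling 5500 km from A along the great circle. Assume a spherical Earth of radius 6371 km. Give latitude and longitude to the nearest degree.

≈ lat -44°, lon 132°

Write both endpoints as unit vectors p₁, p₂ with components (cos φ cos λ, cos φ sin λ, sin φ).
The central angle between the endpoints is δ = arccos(p₁·p₂) ≈ 1.318 rad (75.5°). The total great-circle distance is δ·R ≈ 1.318 × 6371 ≈ 8399 km, so the target fraction is f = 5500/8399 ≈ 0.655.
Interpolate at f ≈ 0.655 with slerp weights a = sin((1−f)δ)/sin δ ≈ 0.454, b = sin(fδ)/sin δ ≈ 0.785.
p = a·p₁ + b·p₂ ≈ (-0.476, 0.536, -0.697); φ = arcsin(p_z) ≈ -44.19°, λ = atan2(p_y, p_x) ≈ 131.60°.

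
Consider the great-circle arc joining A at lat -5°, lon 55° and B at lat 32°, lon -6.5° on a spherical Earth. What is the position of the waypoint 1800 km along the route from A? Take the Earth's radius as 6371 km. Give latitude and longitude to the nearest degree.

≈ lat 5°, lon 42°

Convert each endpoint to a unit vector on the sphere (x = cos φ cos λ, y = cos φ sin λ, z = sin φ).
The central angle between the endpoints is δ = arccos(p₁·p₂) ≈ 1.206 rad (69.1°). The total great-circle distance is δ·R ≈ 1.206 × 6371 ≈ 7682 km, so the target fraction is f = 1800/7682 ≈ 0.234.
Interpolate at f ≈ 0.234 with slerp weights a = sin((1−f)δ)/sin δ ≈ 0.854, b = sin(fδ)/sin δ ≈ 0.298.
p = a·p₁ + b·p₂ ≈ (0.739, 0.668, 0.084); φ = arcsin(p_z) ≈ 4.80°, λ = atan2(p_y, p_x) ≈ 42.10°.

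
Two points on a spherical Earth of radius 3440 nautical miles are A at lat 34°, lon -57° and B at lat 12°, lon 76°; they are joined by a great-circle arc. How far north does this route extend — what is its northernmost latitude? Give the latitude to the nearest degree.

≈ 49°

The great circle lies in the plane with unit normal n̂ = (p₁ × p₂)/|p₁ × p₂|.
Here n̂_z ≈ +0.659; the vertex latitude is φ_max = arccos|n̂_z| ≈ 48.8°.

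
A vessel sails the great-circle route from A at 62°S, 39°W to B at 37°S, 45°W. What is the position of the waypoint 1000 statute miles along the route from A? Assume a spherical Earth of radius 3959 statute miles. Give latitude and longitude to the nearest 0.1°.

From cos δ = sin φ₁ sin φ₂ + cos φ₁ cos φ₂ cos Δλ, the central angle is δ ≈ 0.441 rad (25.3°). The total great-circle distance is δ·R ≈ 0.441 × 3959 ≈ 1747 mi, so the target fraction is f = 1000/1747 ≈ 0.573.
Interpolate at f ≈ 0.573 with slerp weights a = sin((1−f)δ)/sin δ ≈ 0.439, b = sin(fδ)/sin δ ≈ 0.585.
p = a·p₁ + b·p₂ ≈ (0.491, -0.460, -0.740); φ = arcsin(p_z) ≈ -47.72°, λ = atan2(p_y, p_x) ≈ -43.16°.

≈ 47.7°S, 43.2°W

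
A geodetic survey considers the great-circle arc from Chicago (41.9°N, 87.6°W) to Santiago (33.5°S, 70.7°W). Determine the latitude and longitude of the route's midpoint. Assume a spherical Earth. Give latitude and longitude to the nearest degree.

≈ 4°N, 79°W

Convert each endpoint to a unit vector on the sphere (x = cos φ cos λ, y = cos φ sin λ, z = sin φ).
The central angle between the endpoints is δ = arccos(p₁·p₂) ≈ 1.344 rad (77.0°).
Interpolate at f = 1/2 with slerp weights a = sin((1−f)δ)/sin δ ≈ 0.639, b = sin(fδ)/sin δ ≈ 0.639.
p = a·p₁ + b·p₂ ≈ (0.196, -0.978, 0.074); φ = arcsin(p_z) ≈ 4.25°, λ = atan2(p_y, p_x) ≈ -78.67°.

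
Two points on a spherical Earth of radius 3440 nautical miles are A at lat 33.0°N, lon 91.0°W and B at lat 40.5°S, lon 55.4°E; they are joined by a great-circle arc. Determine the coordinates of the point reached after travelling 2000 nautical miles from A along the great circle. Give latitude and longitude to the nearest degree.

≈ lat 15°N, lon 60°W

Write both endpoints as unit vectors p₁, p₂ with components (cos φ cos λ, cos φ sin λ, sin φ).
The central angle between the endpoints is δ = arccos(p₁·p₂) ≈ 2.657 rad (152.2°). The total great-circle distance is δ·R ≈ 2.657 × 3440 ≈ 9140 nmi, so the target fraction is f = 2000/9140 ≈ 0.219.
Interpolate at f ≈ 0.219 with slerp weights a = sin((1−f)δ)/sin δ ≈ 1.879, b = sin(fδ)/sin δ ≈ 1.179.
p = a·p₁ + b·p₂ ≈ (0.482, -0.838, 0.258); φ = arcsin(p_z) ≈ 14.93°, λ = atan2(p_y, p_x) ≈ -60.10°.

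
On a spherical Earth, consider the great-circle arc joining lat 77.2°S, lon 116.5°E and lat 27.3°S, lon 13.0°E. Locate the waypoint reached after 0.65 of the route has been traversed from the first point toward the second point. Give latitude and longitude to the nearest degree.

The haversine formula gives a central angle δ ≈ 1.158 rad (66.3°) between the endpoints.
Interpolate at f = 0.65 with slerp weights a = sin((1−f)δ)/sin δ ≈ 0.430, b = sin(fδ)/sin δ ≈ 0.746.
p = a·p₁ + b·p₂ ≈ (0.604, 0.235, -0.762); φ = arcsin(p_z) ≈ -49.64°, λ = atan2(p_y, p_x) ≈ 21.23°.

≈ lat 50°S, lon 21°E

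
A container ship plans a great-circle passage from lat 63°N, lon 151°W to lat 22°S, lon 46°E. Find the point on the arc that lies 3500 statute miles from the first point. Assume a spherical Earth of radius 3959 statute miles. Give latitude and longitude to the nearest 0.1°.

≈ lat 62.4°N, lon 71.1°E

From cos δ = sin φ₁ sin φ₂ + cos φ₁ cos φ₂ cos Δλ, the central angle is δ ≈ 2.398 rad (137.4°). The total great-circle distance is δ·R ≈ 2.398 × 3959 ≈ 9495 mi, so the target fraction is f = 3500/9495 ≈ 0.369.
Interpolate at f ≈ 0.369 with slerp weights a = sin((1−f)δ)/sin δ ≈ 1.476, b = sin(fδ)/sin δ ≈ 1.143.
p = a·p₁ + b·p₂ ≈ (0.150, 0.437, 0.887); φ = arcsin(p_z) ≈ 62.45°, λ = atan2(p_y, p_x) ≈ 71.05°.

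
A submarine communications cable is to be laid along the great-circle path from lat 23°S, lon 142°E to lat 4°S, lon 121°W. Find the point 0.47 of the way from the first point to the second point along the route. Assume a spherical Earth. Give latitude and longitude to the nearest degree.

Write both endpoints as unit vectors p₁, p₂ with components (cos φ cos λ, cos φ sin λ, sin φ).
The central angle between the endpoints is δ = arccos(p₁·p₂) ≈ 1.656 rad (94.9°).
Interpolate at f = 0.47 with slerp weights a = sin((1−f)δ)/sin δ ≈ 0.772, b = sin(fδ)/sin δ ≈ 0.704.
p = a·p₁ + b·p₂ ≈ (-0.922, -0.165, -0.351); φ = arcsin(p_z) ≈ -20.53°, λ = atan2(p_y, p_x) ≈ -169.86°.

≈ lat 21°S, lon 170°W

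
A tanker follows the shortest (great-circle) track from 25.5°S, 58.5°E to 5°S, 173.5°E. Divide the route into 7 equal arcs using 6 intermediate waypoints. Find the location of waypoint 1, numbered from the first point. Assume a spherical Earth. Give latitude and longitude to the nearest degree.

Write both endpoints as unit vectors p₁, p₂ with components (cos φ cos λ, cos φ sin λ, sin φ).
The central angle between the endpoints is δ = arccos(p₁·p₂) ≈ 1.920 rad (110.0°).
Interpolate at f = 1/7 with slerp weights a = sin((1−f)δ)/sin δ ≈ 1.061, b = sin(fδ)/sin δ ≈ 0.288.
p = a·p₁ + b·p₂ ≈ (0.215, 0.849, -0.482); φ = arcsin(p_z) ≈ -28.82°, λ = atan2(p_y, p_x) ≈ 75.79°.

≈ 29°S, 76°E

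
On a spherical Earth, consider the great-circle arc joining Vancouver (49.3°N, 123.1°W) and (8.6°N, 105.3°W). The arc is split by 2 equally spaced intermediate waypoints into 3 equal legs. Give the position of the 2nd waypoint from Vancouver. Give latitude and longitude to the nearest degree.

≈ (22°N, 110°W)

Write both endpoints as unit vectors p₁, p₂ with components (cos φ cos λ, cos φ sin λ, sin φ).
The central angle between the endpoints is δ = arccos(p₁·p₂) ≈ 0.756 rad (43.3°).
Interpolate at f = 2/3 with slerp weights a = sin((1−f)δ)/sin δ ≈ 0.364, b = sin(fδ)/sin δ ≈ 0.704.
p = a·p₁ + b·p₂ ≈ (-0.313, -0.870, 0.381); φ = arcsin(p_z) ≈ 22.39°, λ = atan2(p_y, p_x) ≈ -109.79°.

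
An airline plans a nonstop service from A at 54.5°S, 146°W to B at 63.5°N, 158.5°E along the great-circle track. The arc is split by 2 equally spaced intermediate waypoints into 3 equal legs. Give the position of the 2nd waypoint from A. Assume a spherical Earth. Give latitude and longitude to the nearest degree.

Convert each endpoint to a unit vector on the sphere (x = cos φ cos λ, y = cos φ sin λ, z = sin φ).
The central angle between the endpoints is δ = arccos(p₁·p₂) ≈ 2.192 rad (125.6°).
Interpolate at f = 2/3 with slerp weights a = sin((1−f)δ)/sin δ ≈ 0.820, b = sin(fδ)/sin δ ≈ 1.222.
p = a·p₁ + b·p₂ ≈ (-0.902, -0.067, 0.426); φ = arcsin(p_z) ≈ 25.20°, λ = atan2(p_y, p_x) ≈ -175.78°.

≈ 25°N, 176°W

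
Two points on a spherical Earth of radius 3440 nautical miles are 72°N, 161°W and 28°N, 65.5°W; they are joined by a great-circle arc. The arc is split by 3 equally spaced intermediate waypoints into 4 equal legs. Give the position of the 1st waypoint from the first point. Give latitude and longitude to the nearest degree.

≈ 69°N, 111°W

From cos δ = sin φ₁ sin φ₂ + cos φ₁ cos φ₂ cos Δλ, the central angle is δ ≈ 1.137 rad (65.1°).
Interpolate at f = 1/4 with slerp weights a = sin((1−f)δ)/sin δ ≈ 0.830, b = sin(fδ)/sin δ ≈ 0.309.
p = a·p₁ + b·p₂ ≈ (-0.129, -0.332, 0.934); φ = arcsin(p_z) ≈ 69.14°, λ = atan2(p_y, p_x) ≈ -111.30°.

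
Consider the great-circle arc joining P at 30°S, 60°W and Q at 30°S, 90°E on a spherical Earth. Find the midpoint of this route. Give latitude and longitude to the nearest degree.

Write both endpoints as unit vectors p₁, p₂ with components (cos φ cos λ, cos φ sin λ, sin φ).
The central angle between the endpoints is δ = arccos(p₁·p₂) ≈ 1.982 rad (113.5°).
Interpolate at f = 1/2 with slerp weights a = sin((1−f)δ)/sin δ ≈ 0.913, b = sin(fδ)/sin δ ≈ 0.913.
p = a·p₁ + b·p₂ ≈ (0.395, 0.106, -0.913); φ = arcsin(p_z) ≈ -65.85°, λ = atan2(p_y, p_x) ≈ 15.00°.

≈ 66°S, 15°E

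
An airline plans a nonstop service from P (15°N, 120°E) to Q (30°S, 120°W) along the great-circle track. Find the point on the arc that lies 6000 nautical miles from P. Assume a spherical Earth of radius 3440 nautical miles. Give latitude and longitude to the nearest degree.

From cos δ = sin φ₁ sin φ₂ + cos φ₁ cos φ₂ cos Δλ, the central angle is δ ≈ 2.150 rad (123.2°). The total great-circle distance is δ·R ≈ 2.150 × 3440 ≈ 7397 nmi, so the target fraction is f = 6000/7397 ≈ 0.811.
Interpolate at f ≈ 0.811 with slerp weights a = sin((1−f)δ)/sin δ ≈ 0.472, b = sin(fδ)/sin δ ≈ 1.177.
p = a·p₁ + b·p₂ ≈ (-0.738, -0.488, -0.466); φ = arcsin(p_z) ≈ -27.80°, λ = atan2(p_y, p_x) ≈ -146.52°.

≈ (28°S, 147°W)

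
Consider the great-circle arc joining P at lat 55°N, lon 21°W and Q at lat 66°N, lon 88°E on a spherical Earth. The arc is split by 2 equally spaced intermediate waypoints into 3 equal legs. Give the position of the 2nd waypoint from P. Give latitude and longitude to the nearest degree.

Convert each endpoint to a unit vector on the sphere (x = cos φ cos λ, y = cos φ sin λ, z = sin φ).
The central angle between the endpoints is δ = arccos(p₁·p₂) ≈ 0.833 rad (47.7°).
Interpolate at f = 2/3 with slerp weights a = sin((1−f)δ)/sin δ ≈ 0.370, b = sin(fδ)/sin δ ≈ 0.713.
p = a·p₁ + b·p₂ ≈ (0.209, 0.213, 0.954); φ = arcsin(p_z) ≈ 72.64°, λ = atan2(p_y, p_x) ≈ 45.68°.

≈ lat 73°N, lon 46°E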